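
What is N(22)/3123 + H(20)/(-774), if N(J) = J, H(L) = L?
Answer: -2524/134289 ≈ -0.018795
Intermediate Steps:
N(22)/3123 + H(20)/(-774) = 22/3123 + 20/(-774) = 22*(1/3123) + 20*(-1/774) = 22/3123 - 10/387 = -2524/134289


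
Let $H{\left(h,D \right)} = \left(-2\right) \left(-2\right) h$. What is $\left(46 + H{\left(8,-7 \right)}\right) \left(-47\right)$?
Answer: $-3666$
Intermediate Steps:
$H{\left(h,D \right)} = 4 h$
$\left(46 + H{\left(8,-7 \right)}\right) \left(-47\right) = \left(46 + 4 \cdot 8\right) \left(-47\right) = \left(46 + 32\right) \left(-47\right) = 78 \left(-47\right) = -3666$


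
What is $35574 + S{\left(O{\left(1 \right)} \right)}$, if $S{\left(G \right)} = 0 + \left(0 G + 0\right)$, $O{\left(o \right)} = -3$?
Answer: $35574$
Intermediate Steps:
$S{\left(G \right)} = 0$ ($S{\left(G \right)} = 0 + \left(0 + 0\right) = 0 + 0 = 0$)
$35574 + S{\left(O{\left(1 \right)} \right)} = 35574 + 0 = 35574$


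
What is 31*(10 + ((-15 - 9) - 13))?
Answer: -837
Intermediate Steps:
31*(10 + ((-15 - 9) - 13)) = 31*(10 + (-24 - 13)) = 31*(10 - 37) = 31*(-27) = -837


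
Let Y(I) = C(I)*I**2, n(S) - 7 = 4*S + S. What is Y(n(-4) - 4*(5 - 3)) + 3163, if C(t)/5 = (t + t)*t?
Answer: 1947973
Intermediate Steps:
C(t) = 10*t**2 (C(t) = 5*((t + t)*t) = 5*((2*t)*t) = 5*(2*t**2) = 10*t**2)
n(S) = 7 + 5*S (n(S) = 7 + (4*S + S) = 7 + 5*S)
Y(I) = 10*I**4 (Y(I) = (10*I**2)*I**2 = 10*I**4)
Y(n(-4) - 4*(5 - 3)) + 3163 = 10*((7 + 5*(-4)) - 4*(5 - 3))**4 + 3163 = 10*((7 - 20) - 4*2)**4 + 3163 = 10*(-13 - 8)**4 + 3163 = 10*(-21)**4 + 3163 = 10*194481 + 3163 = 1944810 + 3163 = 1947973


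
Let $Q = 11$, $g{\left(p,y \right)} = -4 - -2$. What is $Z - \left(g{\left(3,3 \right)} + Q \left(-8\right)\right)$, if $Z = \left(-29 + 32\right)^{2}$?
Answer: $99$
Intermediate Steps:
$g{\left(p,y \right)} = -2$ ($g{\left(p,y \right)} = -4 + 2 = -2$)
$Z = 9$ ($Z = 3^{2} = 9$)
$Z - \left(g{\left(3,3 \right)} + Q \left(-8\right)\right) = 9 - \left(-2 + 11 \left(-8\right)\right) = 9 - \left(-2 - 88\right) = 9 - -90 = 9 + 90 = 99$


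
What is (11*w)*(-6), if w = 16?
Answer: -1056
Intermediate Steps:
(11*w)*(-6) = (11*16)*(-6) = 176*(-6) = -1056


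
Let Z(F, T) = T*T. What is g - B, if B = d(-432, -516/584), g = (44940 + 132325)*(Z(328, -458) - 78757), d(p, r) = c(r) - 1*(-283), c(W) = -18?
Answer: 23222955590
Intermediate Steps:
Z(F, T) = T**2
d(p, r) = 265 (d(p, r) = -18 - 1*(-283) = -18 + 283 = 265)
g = 23222955855 (g = (44940 + 132325)*((-458)**2 - 78757) = 177265*(209764 - 78757) = 177265*131007 = 23222955855)
B = 265
g - B = 23222955855 - 1*265 = 23222955855 - 265 = 23222955590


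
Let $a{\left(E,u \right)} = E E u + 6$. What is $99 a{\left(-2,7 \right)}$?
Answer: $3366$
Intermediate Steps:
$a{\left(E,u \right)} = 6 + u E^{2}$ ($a{\left(E,u \right)} = E^{2} u + 6 = u E^{2} + 6 = 6 + u E^{2}$)
$99 a{\left(-2,7 \right)} = 99 \left(6 + 7 \left(-2\right)^{2}\right) = 99 \left(6 + 7 \cdot 4\right) = 99 \left(6 + 28\right) = 99 \cdot 34 = 3366$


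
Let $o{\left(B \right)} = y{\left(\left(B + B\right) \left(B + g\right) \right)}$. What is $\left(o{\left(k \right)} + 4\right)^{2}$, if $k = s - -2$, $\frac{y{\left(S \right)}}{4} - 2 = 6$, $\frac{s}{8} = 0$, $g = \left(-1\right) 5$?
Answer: $1296$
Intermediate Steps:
$g = -5$
$s = 0$ ($s = 8 \cdot 0 = 0$)
$y{\left(S \right)} = 32$ ($y{\left(S \right)} = 8 + 4 \cdot 6 = 8 + 24 = 32$)
$k = 2$ ($k = 0 - -2 = 0 + 2 = 2$)
$o{\left(B \right)} = 32$
$\left(o{\left(k \right)} + 4\right)^{2} = \left(32 + 4\right)^{2} = 36^{2} = 1296$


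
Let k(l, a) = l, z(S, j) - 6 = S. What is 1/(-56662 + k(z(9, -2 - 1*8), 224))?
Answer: -1/56647 ≈ -1.7653e-5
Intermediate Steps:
z(S, j) = 6 + S
1/(-56662 + k(z(9, -2 - 1*8), 224)) = 1/(-56662 + (6 + 9)) = 1/(-56662 + 15) = 1/(-56647) = -1/56647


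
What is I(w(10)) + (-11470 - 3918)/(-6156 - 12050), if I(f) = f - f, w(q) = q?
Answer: 7694/9103 ≈ 0.84522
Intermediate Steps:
I(f) = 0
I(w(10)) + (-11470 - 3918)/(-6156 - 12050) = 0 + (-11470 - 3918)/(-6156 - 12050) = 0 - 15388/(-18206) = 0 - 15388*(-1/18206) = 0 + 7694/9103 = 7694/9103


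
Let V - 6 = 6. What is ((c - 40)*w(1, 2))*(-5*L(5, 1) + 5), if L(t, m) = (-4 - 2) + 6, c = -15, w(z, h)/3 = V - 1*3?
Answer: -7425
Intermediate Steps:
V = 12 (V = 6 + 6 = 12)
w(z, h) = 27 (w(z, h) = 3*(12 - 1*3) = 3*(12 - 3) = 3*9 = 27)
L(t, m) = 0 (L(t, m) = -6 + 6 = 0)
((c - 40)*w(1, 2))*(-5*L(5, 1) + 5) = ((-15 - 40)*27)*(-5*0 + 5) = (-55*27)*(0 + 5) = -1485*5 = -7425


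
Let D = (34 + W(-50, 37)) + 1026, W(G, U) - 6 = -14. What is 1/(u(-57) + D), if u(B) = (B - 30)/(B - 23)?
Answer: 80/84247 ≈ 0.00094959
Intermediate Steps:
u(B) = (-30 + B)/(-23 + B)
W(G, U) = -8 (W(G, U) = 6 - 14 = -8)
D = 1052 (D = (34 - 8) + 1026 = 26 + 1026 = 1052)
1/(u(-57) + D) = 1/((-30 - 57)/(-23 - 57) + 1052) = 1/(-87/(-80) + 1052) = 1/(-1/80*(-87) + 1052) = 1/(87/80 + 1052) = 1/(84247/80) = 80/84247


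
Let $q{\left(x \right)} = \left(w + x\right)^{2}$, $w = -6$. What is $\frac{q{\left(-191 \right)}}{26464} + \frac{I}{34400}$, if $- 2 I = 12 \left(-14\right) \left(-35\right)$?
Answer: $\frac{7857659}{5689760} \approx 1.381$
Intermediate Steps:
$I = -2940$ ($I = - \frac{12 \left(-14\right) \left(-35\right)}{2} = - \frac{\left(-168\right) \left(-35\right)}{2} = \left(- \frac{1}{2}\right) 5880 = -2940$)
$q{\left(x \right)} = \left(-6 + x\right)^{2}$
$\frac{q{\left(-191 \right)}}{26464} + \frac{I}{34400} = \frac{\left(-6 - 191\right)^{2}}{26464} - \frac{2940}{34400} = \left(-197\right)^{2} \cdot \frac{1}{26464} - \frac{147}{1720} = 38809 \cdot \frac{1}{26464} - \frac{147}{1720} = \frac{38809}{26464} - \frac{147}{1720} = \frac{7857659}{5689760}$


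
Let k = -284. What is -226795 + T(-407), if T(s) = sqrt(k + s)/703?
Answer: -226795 + I*sqrt(691)/703 ≈ -2.268e+5 + 0.037392*I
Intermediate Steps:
T(s) = sqrt(-284 + s)/703
-226795 + T(-407) = -226795 + sqrt(-284 - 407)/703 = -226795 + sqrt(-691)/703 = -226795 + (I*sqrt(691))/703 = -226795 + I*sqrt(691)/703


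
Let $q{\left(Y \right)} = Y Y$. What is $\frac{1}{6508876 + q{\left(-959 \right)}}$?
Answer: $\frac{1}{7428557} \approx 1.3462 \cdot 10^{-7}$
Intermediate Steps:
$q{\left(Y \right)} = Y^{2}$
$\frac{1}{6508876 + q{\left(-959 \right)}} = \frac{1}{6508876 + \left(-959\right)^{2}} = \frac{1}{6508876 + 919681} = \frac{1}{7428557}$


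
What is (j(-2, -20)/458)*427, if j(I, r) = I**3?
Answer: -1708/229 ≈ -7.4585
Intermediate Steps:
(j(-2, -20)/458)*427 = ((-2)**3/458)*427 = -8*1/458*427 = -4/229*427 = -1708/229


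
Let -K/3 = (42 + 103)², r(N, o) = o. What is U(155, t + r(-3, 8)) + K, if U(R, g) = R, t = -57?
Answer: -62920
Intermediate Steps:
K = -63075 (K = -3*(42 + 103)² = -3*145² = -3*21025 = -63075)
U(155, t + r(-3, 8)) + K = 155 - 63075 = -62920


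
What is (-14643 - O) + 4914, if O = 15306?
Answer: -25035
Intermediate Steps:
(-14643 - O) + 4914 = (-14643 - 1*15306) + 4914 = (-14643 - 15306) + 4914 = -29949 + 4914 = -25035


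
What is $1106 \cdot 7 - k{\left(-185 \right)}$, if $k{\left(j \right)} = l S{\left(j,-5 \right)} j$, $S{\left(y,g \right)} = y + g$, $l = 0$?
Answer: $7742$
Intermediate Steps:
$S{\left(y,g \right)} = g + y$
$k{\left(j \right)} = 0$ ($k{\left(j \right)} = 0 \left(-5 + j\right) j = 0 j = 0$)
$1106 \cdot 7 - k{\left(-185 \right)} = 1106 \cdot 7 - 0 = 7742 + 0 = 7742$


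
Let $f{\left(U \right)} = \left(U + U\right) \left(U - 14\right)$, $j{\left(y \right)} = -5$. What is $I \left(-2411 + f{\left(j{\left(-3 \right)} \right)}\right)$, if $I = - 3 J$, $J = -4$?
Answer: $-26652$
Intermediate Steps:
$f{\left(U \right)} = 2 U \left(-14 + U\right)$
$I = 12$ ($I = \left(-3\right) \left(-4\right) = 12$)
$I \left(-2411 + f{\left(j{\left(-3 \right)} \right)}\right) = 12 \left(-2411 + 2 \left(-5\right) \left(-14 - 5\right)\right) = 12 \left(-2411 + 2 \left(-5\right) \left(-19\right)\right) = 12 \left(-2411 + 190\right) = 12 \left(-2221\right) = -26652$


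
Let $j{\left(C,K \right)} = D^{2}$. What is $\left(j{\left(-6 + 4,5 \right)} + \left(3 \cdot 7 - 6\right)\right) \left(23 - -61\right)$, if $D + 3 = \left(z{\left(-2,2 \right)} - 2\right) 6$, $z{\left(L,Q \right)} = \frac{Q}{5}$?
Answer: $\frac{364896}{25} \approx 14596.0$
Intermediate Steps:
$z{\left(L,Q \right)} = \frac{Q}{5}$ ($z{\left(L,Q \right)} = Q \frac{1}{5} = \frac{Q}{5}$)
$D = - \frac{63}{5}$ ($D = -3 + \left(\frac{1}{5} \cdot 2 - 2\right) 6 = -3 + \left(\frac{2}{5} - 2\right) 6 = -3 - \frac{48}{5} = - \frac{63}{5} \approx -12.6$)
$j{\left(C,K \right)} = \frac{3969}{25}$ ($j{\left(C,K \right)} = \left(- \frac{63}{5}\right)^{2} = \frac{3969}{25}$)
$\left(j{\left(-6 + 4,5 \right)} + \left(3 \cdot 7 - 6\right)\right) \left(23 - -61\right) = \left(\frac{3969}{25} + \left(3 \cdot 7 - 6\right)\right) \left(23 - -61\right) = \left(\frac{3969}{25} + \left(21 - 6\right)\right) \left(23 + 61\right) = \left(\frac{3969}{25} + 15\right) 84 = \frac{4344}{25} \cdot 84 = \frac{364896}{25}$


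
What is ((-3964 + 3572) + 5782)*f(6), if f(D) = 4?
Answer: 21560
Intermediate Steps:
((-3964 + 3572) + 5782)*f(6) = ((-3964 + 3572) + 5782)*4 = (-392 + 5782)*4 = 5390*4 = 21560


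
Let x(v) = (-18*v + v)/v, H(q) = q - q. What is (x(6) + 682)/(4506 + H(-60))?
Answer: 665/4506 ≈ 0.14758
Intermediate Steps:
H(q) = 0
x(v) = -17 (x(v) = (-17*v)/v = -17)
(x(6) + 682)/(4506 + H(-60)) = (-17 + 682)/(4506 + 0) = 665/4506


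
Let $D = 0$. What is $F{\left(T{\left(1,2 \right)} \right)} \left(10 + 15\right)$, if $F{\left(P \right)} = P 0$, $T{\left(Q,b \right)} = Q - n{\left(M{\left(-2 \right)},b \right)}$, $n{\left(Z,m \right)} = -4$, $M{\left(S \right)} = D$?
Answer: $0$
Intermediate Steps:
$M{\left(S \right)} = 0$
$T{\left(Q,b \right)} = 4 + Q$ ($T{\left(Q,b \right)} = Q - -4 = Q + 4 = 4 + Q$)
$F{\left(P \right)} = 0$
$F{\left(T{\left(1,2 \right)} \right)} \left(10 + 15\right) = 0 \left(10 + 15\right) = 0 \cdot 25 = 0$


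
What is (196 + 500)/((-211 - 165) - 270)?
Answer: -348/323 ≈ -1.0774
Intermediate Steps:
(196 + 500)/((-211 - 165) - 270) = 696/(-376 - 270) = 696/(-646) = 696*(-1/646) = -348/323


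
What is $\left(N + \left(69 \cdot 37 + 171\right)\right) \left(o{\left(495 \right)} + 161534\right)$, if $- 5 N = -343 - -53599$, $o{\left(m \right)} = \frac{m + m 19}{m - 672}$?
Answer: $- \frac{377620337016}{295} \approx -1.2801 \cdot 10^{9}$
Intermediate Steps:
$o{\left(m \right)} = \frac{20 m}{-672 + m}$ ($o{\left(m \right)} = \frac{m + 19 m}{-672 + m} = \frac{20 m}{-672 + m}$)
$N = - \frac{53256}{5}$ ($N = - \frac{-343 - -53599}{5} = - \frac{-343 + 53599}{5} = \left(- \frac{1}{5}\right) 53256 = - \frac{53256}{5} \approx -10651.0$)
$\left(N + \left(69 \cdot 37 + 171\right)\right) \left(o{\left(495 \right)} + 161534\right) = \left(- \frac{53256}{5} + \left(69 \cdot 37 + 171\right)\right) \left(20 \cdot 495 \frac{1}{-672 + 495} + 161534\right) = \left(- \frac{53256}{5} + \left(2553 + 171\right)\right) \left(20 \cdot 495 \frac{1}{-177} + 161534\right) = \left(- \frac{53256}{5} + 2724\right) \left(20 \cdot 495 \left(- \frac{1}{177}\right) + 161534\right) = - \frac{39636 \left(- \frac{3300}{59} + 161534\right)}{5} = \left(- \frac{39636}{5}\right) \frac{9527206}{59} = - \frac{377620337016}{295}$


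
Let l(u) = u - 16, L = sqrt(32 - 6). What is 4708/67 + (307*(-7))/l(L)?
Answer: 1693284/7705 + 2149*sqrt(26)/230 ≈ 267.41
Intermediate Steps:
L = sqrt(26) ≈ 5.0990
l(u) = -16 + u
4708/67 + (307*(-7))/l(L) = 4708/67 + (307*(-7))/(-16 + sqrt(26)) = 4708*(1/67) - 2149/(-16 + sqrt(26)) = 4708/67 - 2149/(-16 + sqrt(26))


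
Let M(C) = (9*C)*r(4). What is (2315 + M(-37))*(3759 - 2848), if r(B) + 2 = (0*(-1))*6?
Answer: 2715691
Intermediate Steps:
r(B) = -2 (r(B) = -2 + (0*(-1))*6 = -2 + 0*6 = -2 + 0 = -2)
M(C) = -18*C (M(C) = (9*C)*(-2) = -18*C)
(2315 + M(-37))*(3759 - 2848) = (2315 - 18*(-37))*(3759 - 2848) = (2315 + 666)*911 = 2981*911 = 2715691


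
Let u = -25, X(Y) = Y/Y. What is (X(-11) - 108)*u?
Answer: 2675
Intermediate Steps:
X(Y) = 1
(X(-11) - 108)*u = (1 - 108)*(-25) = -107*(-25) = 2675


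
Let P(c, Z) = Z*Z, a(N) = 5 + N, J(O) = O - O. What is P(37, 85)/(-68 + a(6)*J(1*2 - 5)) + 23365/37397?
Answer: -15800265/149588 ≈ -105.63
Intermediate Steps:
J(O) = 0
P(c, Z) = Z**2
P(37, 85)/(-68 + a(6)*J(1*2 - 5)) + 23365/37397 = 85**2/(-68 + (5 + 6)*0) + 23365/37397 = 7225/(-68 + 11*0) + 23365*(1/37397) = 7225/(-68 + 0) + 23365/37397 = 7225/(-68) + 23365/37397 = 7225*(-1/68) + 23365/37397 = -425/4 + 23365/37397 = -15800265/149588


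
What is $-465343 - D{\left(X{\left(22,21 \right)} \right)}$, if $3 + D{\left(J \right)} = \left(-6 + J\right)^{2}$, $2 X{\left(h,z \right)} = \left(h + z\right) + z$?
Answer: $-466016$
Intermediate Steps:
$X{\left(h,z \right)} = z + \frac{h}{2}$ ($X{\left(h,z \right)} = \frac{\left(h + z\right) + z}{2} = \frac{h + 2 z}{2} = z + \frac{h}{2}$)
$D{\left(J \right)} = -3 + \left(-6 + J\right)^{2}$
$-465343 - D{\left(X{\left(22,21 \right)} \right)} = -465343 - \left(-3 + \left(-6 + \left(21 + \frac{1}{2} \cdot 22\right)\right)^{2}\right) = -465343 - \left(-3 + \left(-6 + \left(21 + 11\right)\right)^{2}\right) = -465343 - \left(-3 + \left(-6 + 32\right)^{2}\right) = -465343 - \left(-3 + 26^{2}\right) = -465343 - \left(-3 + 676\right) = -465343 - 673 = -466016$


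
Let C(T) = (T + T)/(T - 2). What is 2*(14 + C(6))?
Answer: 34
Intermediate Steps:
C(T) = 2*T/(-2 + T) (C(T) = (2*T)/(-2 + T) = 2*T/(-2 + T))
2*(14 + C(6)) = 2*(14 + 2*6/(-2 + 6)) = 2*(14 + 2*6/4) = 2*(14 + 2*6*(1/4)) = 2*(14 + 3) = 2*17 = 34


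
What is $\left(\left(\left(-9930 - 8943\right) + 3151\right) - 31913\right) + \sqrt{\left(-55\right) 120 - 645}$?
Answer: $-47635 + 3 i \sqrt{805} \approx -47635.0 + 85.118 i$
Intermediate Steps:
$\left(\left(\left(-9930 - 8943\right) + 3151\right) - 31913\right) + \sqrt{\left(-55\right) 120 - 645} = \left(\left(-18873 + 3151\right) - 31913\right) + \sqrt{-6600 - 645} = \left(-15722 - 31913\right) + \sqrt{-7245} = -47635 + 3 i \sqrt{805}$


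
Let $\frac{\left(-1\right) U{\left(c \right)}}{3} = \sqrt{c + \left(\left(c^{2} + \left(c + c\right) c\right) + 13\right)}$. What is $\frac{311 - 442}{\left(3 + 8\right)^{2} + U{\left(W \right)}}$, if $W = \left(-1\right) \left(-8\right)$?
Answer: $- \frac{15851}{12724} - \frac{393 \sqrt{213}}{12724} \approx -1.6965$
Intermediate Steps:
$W = 8$
$U{\left(c \right)} = - 3 \sqrt{13 + c + 3 c^{2}}$ ($U{\left(c \right)} = - 3 \sqrt{c + \left(\left(c^{2} + \left(c + c\right) c\right) + 13\right)} = - 3 \sqrt{c + \left(\left(c^{2} + 2 c c\right) + 13\right)} = - 3 \sqrt{c + \left(\left(c^{2} + 2 c^{2}\right) + 13\right)} = - 3 \sqrt{c + \left(3 c^{2} + 13\right)} = - 3 \sqrt{c + \left(13 + 3 c^{2}\right)} = - 3 \sqrt{13 + c + 3 c^{2}}$)
$\frac{311 - 442}{\left(3 + 8\right)^{2} + U{\left(W \right)}} = \frac{311 - 442}{\left(3 + 8\right)^{2} - 3 \sqrt{13 + 8 + 3 \cdot 8^{2}}} = - \frac{131}{11^{2} - 3 \sqrt{13 + 8 + 3 \cdot 64}} = - \frac{131}{121 - 3 \sqrt{13 + 8 + 192}} = - \frac{131}{121 - 3 \sqrt{213}}$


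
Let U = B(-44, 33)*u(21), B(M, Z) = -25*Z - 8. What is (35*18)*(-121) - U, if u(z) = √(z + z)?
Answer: -76230 + 833*√42 ≈ -70832.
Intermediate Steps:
B(M, Z) = -8 - 25*Z
u(z) = √2*√z (u(z) = √(2*z) = √2*√z)
U = -833*√42 (U = (-8 - 25*33)*(√2*√21) = (-8 - 825)*√42 = -833*√42 ≈ -5398.5)
(35*18)*(-121) - U = (35*18)*(-121) - (-833)*√42 = 630*(-121) + 833*√42 = -76230 + 833*√42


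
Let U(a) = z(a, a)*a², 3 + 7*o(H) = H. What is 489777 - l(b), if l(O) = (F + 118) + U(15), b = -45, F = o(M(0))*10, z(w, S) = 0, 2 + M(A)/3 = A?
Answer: 3427703/7 ≈ 4.8967e+5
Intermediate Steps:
M(A) = -6 + 3*A
o(H) = -3/7 + H/7
U(a) = 0 (U(a) = 0*a² = 0)
F = -90/7 (F = (-3/7 + (-6 + 3*0)/7)*10 = (-3/7 + (-6 + 0)/7)*10 = (-3/7 + (⅐)*(-6))*10 = (-3/7 - 6/7)*10 = -9/7*10 = -90/7 ≈ -12.857)
l(O) = 736/7 (l(O) = (-90/7 + 118) + 0 = 736/7 + 0 = 736/7)
489777 - l(b) = 489777 - 1*736/7 = 489777 - 736/7 = 3427703/7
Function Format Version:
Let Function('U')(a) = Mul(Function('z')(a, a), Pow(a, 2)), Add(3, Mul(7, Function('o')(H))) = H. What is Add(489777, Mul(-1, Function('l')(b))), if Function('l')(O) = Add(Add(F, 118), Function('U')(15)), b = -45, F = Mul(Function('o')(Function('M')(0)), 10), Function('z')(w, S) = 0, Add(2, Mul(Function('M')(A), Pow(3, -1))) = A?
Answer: Rational(3427703, 7) ≈ 4.8967e+5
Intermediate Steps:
Function('M')(A) = Add(-6, Mul(3, A))
Function('o')(H) = Add(Rational(-3, 7), Mul(Rational(1, 7), H))
Function('U')(a) = 0 (Function('U')(a) = Mul(0, Pow(a, 2)) = 0)
F = Rational(-90, 7) (F = Mul(Add(Rational(-3, 7), Mul(Rational(1, 7), Add(-6, Mul(3, 0)))), 10) = Mul(Add(Rational(-3, 7), Mul(Rational(1, 7), Add(-6, 0))), 10) = Mul(Add(Rational(-3, 7), Mul(Rational(1, 7), -6)), 10) = Mul(Add(Rational(-3, 7), Rational(-6, 7)), 10) = Mul(Rational(-9, 7), 10) = Rational(-90, 7) ≈ -12.857)
Function('l')(O) = Rational(736, 7) (Function('l')(O) = Add(Add(Rational(-90, 7), 118), 0) = Add(Rational(736, 7), 0) = Rational(736, 7))
Add(489777, Mul(-1, Function('l')(b))) = Add(489777, Mul(-1, Rational(736, 7))) = Add(489777, Rational(-736, 7)) = Rational(3427703, 7)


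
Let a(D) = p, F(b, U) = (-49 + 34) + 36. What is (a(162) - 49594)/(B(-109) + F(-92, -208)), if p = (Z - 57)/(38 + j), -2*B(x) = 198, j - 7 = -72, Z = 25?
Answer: 669503/1053 ≈ 635.81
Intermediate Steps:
j = -65 (j = 7 - 72 = -65)
F(b, U) = 21 (F(b, U) = -15 + 36 = 21)
B(x) = -99 (B(x) = -½*198 = -99)
p = 32/27 (p = (25 - 57)/(38 - 65) = -32/(-27) = -32*(-1/27) = 32/27 ≈ 1.1852)
a(D) = 32/27
(a(162) - 49594)/(B(-109) + F(-92, -208)) = (32/27 - 49594)/(-99 + 21) = -1339006/27/(-78) = -1339006/27*(-1/78) = 669503/1053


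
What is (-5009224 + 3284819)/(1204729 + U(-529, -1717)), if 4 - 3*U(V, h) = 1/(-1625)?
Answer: -2802158125/1957686792 ≈ -1.4314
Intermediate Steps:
U(V, h) = 2167/1625 (U(V, h) = 4/3 - 1/3/(-1625) = 4/3 - 1/3*(-1/1625) = 4/3 + 1/4875 = 2167/1625)
(-5009224 + 3284819)/(1204729 + U(-529, -1717)) = (-5009224 + 3284819)/(1204729 + 2167/1625) = -1724405/1957686792/1625 = -1724405*1625/1957686792 = -2802158125/1957686792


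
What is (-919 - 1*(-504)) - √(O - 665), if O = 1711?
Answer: -415 - √1046 ≈ -447.34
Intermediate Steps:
(-919 - 1*(-504)) - √(O - 665) = (-919 - 1*(-504)) - √(1711 - 665) = (-919 + 504) - √1046 = -415 - √1046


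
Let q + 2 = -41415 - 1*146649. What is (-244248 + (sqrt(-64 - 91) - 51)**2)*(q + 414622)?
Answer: -54781693912 - 23108712*I*sqrt(155) ≈ -5.4782e+10 - 2.877e+8*I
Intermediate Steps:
q = -188066 (q = -2 + (-41415 - 1*146649) = -2 + (-41415 - 146649) = -2 - 188064 = -188066)
(-244248 + (sqrt(-64 - 91) - 51)**2)*(q + 414622) = (-244248 + (sqrt(-64 - 91) - 51)**2)*(-188066 + 414622) = (-244248 + (sqrt(-155) - 51)**2)*226556 = (-244248 + (I*sqrt(155) - 51)**2)*226556 = (-244248 + (-51 + I*sqrt(155))**2)*226556 = -55335849888 + 226556*(-51 + I*sqrt(155))**2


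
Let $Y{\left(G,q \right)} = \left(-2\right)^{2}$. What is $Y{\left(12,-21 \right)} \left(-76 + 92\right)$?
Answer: $64$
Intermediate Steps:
$Y{\left(G,q \right)} = 4$
$Y{\left(12,-21 \right)} \left(-76 + 92\right) = 4 \left(-76 + 92\right) = 4 \cdot 16 = 64$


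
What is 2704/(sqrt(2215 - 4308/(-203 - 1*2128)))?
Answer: 2704*sqrt(1338375507)/1722491 ≈ 57.430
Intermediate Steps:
2704/(sqrt(2215 - 4308/(-203 - 1*2128))) = 2704/(sqrt(2215 - 4308/(-203 - 2128))) = 2704/(sqrt(2215 - 4308/(-2331))) = 2704/(sqrt(2215 - 4308*(-1/2331))) = 2704/(sqrt(2215 + 1436/777)) = 2704/(sqrt(1722491/777)) = 2704/((sqrt(1338375507)/777)) = 2704*(sqrt(1338375507)/1722491) = 2704*sqrt(1338375507)/1722491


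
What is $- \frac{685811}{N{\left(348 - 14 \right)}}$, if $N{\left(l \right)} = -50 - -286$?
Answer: $- \frac{685811}{236} \approx -2906.0$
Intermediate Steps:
$N{\left(l \right)} = 236$ ($N{\left(l \right)} = -50 + 286 = 236$)
$- \frac{685811}{N{\left(348 - 14 \right)}} = - \frac{685811}{236}$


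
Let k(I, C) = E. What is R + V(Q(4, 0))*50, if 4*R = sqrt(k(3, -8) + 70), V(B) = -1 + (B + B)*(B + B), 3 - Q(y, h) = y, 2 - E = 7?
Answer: 150 + sqrt(65)/4 ≈ 152.02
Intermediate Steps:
E = -5 (E = 2 - 1*7 = 2 - 7 = -5)
Q(y, h) = 3 - y
k(I, C) = -5
V(B) = -1 + 4*B**2 (V(B) = -1 + (2*B)*(2*B) = -1 + 4*B**2)
R = sqrt(65)/4 (R = sqrt(-5 + 70)/4 = sqrt(65)/4 ≈ 2.0156)
R + V(Q(4, 0))*50 = sqrt(65)/4 + (-1 + 4*(3 - 1*4)**2)*50 = sqrt(65)/4 + (-1 + 4*(3 - 4)**2)*50 = sqrt(65)/4 + (-1 + 4*(-1)**2)*50 = sqrt(65)/4 + (-1 + 4*1)*50 = sqrt(65)/4 + (-1 + 4)*50 = sqrt(65)/4 + 3*50 = sqrt(65)/4 + 150 = 150 + sqrt(65)/4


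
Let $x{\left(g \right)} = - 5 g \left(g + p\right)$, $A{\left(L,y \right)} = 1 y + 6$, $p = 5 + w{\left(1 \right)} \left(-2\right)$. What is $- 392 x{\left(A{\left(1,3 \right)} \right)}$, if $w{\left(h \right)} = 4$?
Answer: $105840$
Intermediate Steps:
$p = -3$ ($p = 5 + 4 \left(-2\right) = 5 - 8 = -3$)
$A{\left(L,y \right)} = 6 + y$ ($A{\left(L,y \right)} = y + 6 = 6 + y$)
$x{\left(g \right)} = - 5 g \left(-3 + g\right)$ ($x{\left(g \right)} = - 5 g \left(g - 3\right) = - 5 g \left(-3 + g\right)$)
$- 392 x{\left(A{\left(1,3 \right)} \right)} = - 392 \cdot 5 \left(6 + 3\right) \left(3 - \left(6 + 3\right)\right) = - 392 \cdot 5 \cdot 9 \left(3 - 9\right) = - 392 \cdot 5 \cdot 9 \left(-6\right) = \left(-392\right) \left(-270\right) = 105840$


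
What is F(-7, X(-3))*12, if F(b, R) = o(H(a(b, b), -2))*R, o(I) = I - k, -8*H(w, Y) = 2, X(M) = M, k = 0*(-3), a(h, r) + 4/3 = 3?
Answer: 9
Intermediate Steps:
a(h, r) = 5/3 (a(h, r) = -4/3 + 3 = 5/3)
k = 0
H(w, Y) = -¼ (H(w, Y) = -⅛*2 = -¼)
o(I) = I (o(I) = I - 1*0 = I + 0 = I)
F(b, R) = -R/4
F(-7, X(-3))*12 = -¼*(-3)*12 = (¾)*12 = 9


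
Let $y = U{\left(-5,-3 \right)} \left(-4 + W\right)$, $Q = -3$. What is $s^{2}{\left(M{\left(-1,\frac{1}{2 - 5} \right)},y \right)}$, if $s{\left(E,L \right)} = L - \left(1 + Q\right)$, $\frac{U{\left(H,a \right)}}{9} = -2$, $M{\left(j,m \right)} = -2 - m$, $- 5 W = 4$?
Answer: $\frac{195364}{25} \approx 7814.6$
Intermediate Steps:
$W = - \frac{4}{5}$ ($W = \left(- \frac{1}{5}\right) 4 = - \frac{4}{5} \approx -0.8$)
$U{\left(H,a \right)} = -18$ ($U{\left(H,a \right)} = 9 \left(-2\right) = -18$)
$y = \frac{432}{5}$ ($y = - 18 \left(-4 - \frac{4}{5}\right) = \left(-18\right) \left(- \frac{24}{5}\right) = \frac{432}{5} \approx 86.4$)
$s{\left(E,L \right)} = 2 + L$ ($s{\left(E,L \right)} = L - \left(1 - 3\right) = L - -2 = L + 2 = 2 + L$)
$s^{2}{\left(M{\left(-1,\frac{1}{2 - 5} \right)},y \right)} = \left(2 + \frac{432}{5}\right)^{2} = \left(\frac{442}{5}\right)^{2} = \frac{195364}{25}$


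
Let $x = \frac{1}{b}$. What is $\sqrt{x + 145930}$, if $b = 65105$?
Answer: $\frac{\sqrt{618547803443355}}{65105} \approx 382.01$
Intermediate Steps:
$x = \frac{1}{65105} \approx 1.536 \cdot 10^{-5}$
$\sqrt{x + 145930} = \sqrt{\frac{1}{65105} + 145930} = \sqrt{\frac{9500772651}{65105}} = \frac{\sqrt{618547803443355}}{65105}$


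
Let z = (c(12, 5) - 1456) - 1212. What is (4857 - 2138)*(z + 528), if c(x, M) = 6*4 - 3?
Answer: -5761561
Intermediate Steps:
c(x, M) = 21 (c(x, M) = 24 - 3 = 21)
z = -2647 (z = (21 - 1456) - 1212 = -1435 - 1212 = -2647)
(4857 - 2138)*(z + 528) = (4857 - 2138)*(-2647 + 528) = 2719*(-2119) = -5761561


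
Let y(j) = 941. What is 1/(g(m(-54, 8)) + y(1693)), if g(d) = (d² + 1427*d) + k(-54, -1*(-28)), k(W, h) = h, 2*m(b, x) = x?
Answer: 1/6693 ≈ 0.00014941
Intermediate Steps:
m(b, x) = x/2
g(d) = 28 + d² + 1427*d (g(d) = (d² + 1427*d) - 1*(-28) = (d² + 1427*d) + 28 = 28 + d² + 1427*d)
1/(g(m(-54, 8)) + y(1693)) = 1/((28 + ((½)*8)² + 1427*((½)*8)) + 941) = 1/((28 + 4² + 1427*4) + 941) = 1/((28 + 16 + 5708) + 941) = 1/(5752 + 941) = 1/6693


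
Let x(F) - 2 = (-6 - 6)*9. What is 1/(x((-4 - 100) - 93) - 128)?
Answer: -1/234 ≈ -0.0042735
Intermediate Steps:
x(F) = -106 (x(F) = 2 + (-6 - 6)*9 = 2 - 12*9 = 2 - 108 = -106)
1/(x((-4 - 100) - 93) - 128) = 1/(-106 - 128) = 1/(-234) = -1/234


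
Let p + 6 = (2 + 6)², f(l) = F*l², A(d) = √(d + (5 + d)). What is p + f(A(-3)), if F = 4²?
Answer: 42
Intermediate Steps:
F = 16
A(d) = √(5 + 2*d)
f(l) = 16*l²
p = 58 (p = -6 + (2 + 6)² = -6 + 8² = -6 + 64 = 58)
p + f(A(-3)) = 58 + 16*(√(5 + 2*(-3)))² = 58 + 16*(√(5 - 6))² = 58 + 16*(√(-1))² = 58 + 16*I² = 58 + 16*(-1) = 58 - 16 = 42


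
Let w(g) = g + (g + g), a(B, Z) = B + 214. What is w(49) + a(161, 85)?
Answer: 522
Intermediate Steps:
a(B, Z) = 214 + B
w(g) = 3*g (w(g) = g + 2*g = 3*g)
w(49) + a(161, 85) = 3*49 + (214 + 161) = 147 + 375 = 522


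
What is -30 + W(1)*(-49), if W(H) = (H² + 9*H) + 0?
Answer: -520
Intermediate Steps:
W(H) = H² + 9*H
-30 + W(1)*(-49) = -30 + (1*(9 + 1))*(-49) = -30 + (1*10)*(-49) = -30 + 10*(-49) = -30 - 490 = -520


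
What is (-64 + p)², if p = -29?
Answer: 8649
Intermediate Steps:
(-64 + p)² = (-64 - 29)² = (-93)² = 8649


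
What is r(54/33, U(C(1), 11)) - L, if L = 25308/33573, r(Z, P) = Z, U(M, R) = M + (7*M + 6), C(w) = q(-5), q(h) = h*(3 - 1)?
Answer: 5718/6479 ≈ 0.88254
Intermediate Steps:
q(h) = 2*h (q(h) = h*2 = 2*h)
C(w) = -10 (C(w) = 2*(-5) = -10)
U(M, R) = 6 + 8*M (U(M, R) = M + (6 + 7*M) = 6 + 8*M)
L = 444/589 (L = 25308*(1/33573) = 444/589 ≈ 0.75382)
r(54/33, U(C(1), 11)) - L = 54/33 - 1*444/589 = 54*(1/33) - 444/589 = 18/11 - 444/589 = 5718/6479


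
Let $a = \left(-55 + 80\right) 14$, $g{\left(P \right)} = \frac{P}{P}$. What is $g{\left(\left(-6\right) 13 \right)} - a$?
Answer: $-349$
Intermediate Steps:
$g{\left(P \right)} = 1$
$a = 350$ ($a = 25 \cdot 14 = 350$)
$g{\left(\left(-6\right) 13 \right)} - a = 1 - 350 = -349$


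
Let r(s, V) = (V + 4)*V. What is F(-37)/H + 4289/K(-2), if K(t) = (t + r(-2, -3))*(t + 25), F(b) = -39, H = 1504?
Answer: -6455141/172960 ≈ -37.322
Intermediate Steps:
r(s, V) = V*(4 + V) (r(s, V) = (4 + V)*V = V*(4 + V))
K(t) = (-3 + t)*(25 + t) (K(t) = (t - 3*(4 - 3))*(t + 25) = (t - 3*1)*(25 + t) = (t - 3)*(25 + t) = (-3 + t)*(25 + t))
F(-37)/H + 4289/K(-2) = -39/1504 + 4289/(-75 + (-2)**2 + 22*(-2)) = -39*1/1504 + 4289/(-75 + 4 - 44) = -39/1504 + 4289/(-115) = -39/1504 + 4289*(-1/115) = -39/1504 - 4289/115 = -6455141/172960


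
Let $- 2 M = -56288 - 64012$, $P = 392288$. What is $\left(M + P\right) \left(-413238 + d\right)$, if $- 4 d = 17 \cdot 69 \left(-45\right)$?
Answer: $- \frac{361988178573}{2} \approx -1.8099 \cdot 10^{11}$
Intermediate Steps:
$d = \frac{52785}{4}$ ($d = - \frac{17 \cdot 69 \left(-45\right)}{4} = - \frac{1173 \left(-45\right)}{4} = \left(- \frac{1}{4}\right) \left(-52785\right) = \frac{52785}{4} \approx 13196.0$)
$M = 60150$ ($M = - \frac{-56288 - 64012}{2} = \left(- \frac{1}{2}\right) \left(-120300\right) = 60150$)
$\left(M + P\right) \left(-413238 + d\right) = \left(60150 + 392288\right) \left(-413238 + \frac{52785}{4}\right) = 452438 \left(- \frac{1600167}{4}\right) = - \frac{361988178573}{2}$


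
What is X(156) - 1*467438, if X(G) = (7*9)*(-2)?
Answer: -467564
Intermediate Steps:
X(G) = -126 (X(G) = 63*(-2) = -126)
X(156) - 1*467438 = -126 - 1*467438 = -126 - 467438 = -467564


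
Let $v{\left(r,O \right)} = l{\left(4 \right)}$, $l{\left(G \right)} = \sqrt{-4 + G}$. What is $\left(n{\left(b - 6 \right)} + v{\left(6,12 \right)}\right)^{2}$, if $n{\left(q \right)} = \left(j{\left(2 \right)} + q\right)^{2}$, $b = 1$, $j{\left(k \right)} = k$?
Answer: $81$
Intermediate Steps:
$v{\left(r,O \right)} = 0$ ($v{\left(r,O \right)} = \sqrt{-4 + 4} = \sqrt{0} = 0$)
$n{\left(q \right)} = \left(2 + q\right)^{2}$
$\left(n{\left(b - 6 \right)} + v{\left(6,12 \right)}\right)^{2} = \left(\left(2 + \left(1 - 6\right)\right)^{2} + 0\right)^{2} = \left(\left(2 - 5\right)^{2} + 0\right)^{2} = \left(\left(-3\right)^{2} + 0\right)^{2} = \left(9 + 0\right)^{2} = 9^{2} = 81$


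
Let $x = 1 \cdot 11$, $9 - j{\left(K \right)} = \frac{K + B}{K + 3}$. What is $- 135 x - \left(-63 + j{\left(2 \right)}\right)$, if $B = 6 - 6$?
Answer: $- \frac{7153}{5} \approx -1430.6$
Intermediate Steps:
$B = 0$ ($B = 6 - 6 = 0$)
$j{\left(K \right)} = 9 - \frac{K}{3 + K}$ ($j{\left(K \right)} = 9 - \frac{K + 0}{K + 3} = 9 - \frac{K}{3 + K}$)
$x = 11$
$- 135 x - \left(-63 + j{\left(2 \right)}\right) = \left(-135\right) 11 + \left(63 - \frac{27 + 8 \cdot 2}{3 + 2}\right) = -1485 + \left(63 - \frac{27 + 16}{5}\right) = -1485 + \left(63 - \frac{1}{5} \cdot 43\right) = -1485 + \left(63 - \frac{43}{5}\right) = -1485 + \frac{272}{5} = - \frac{7153}{5}$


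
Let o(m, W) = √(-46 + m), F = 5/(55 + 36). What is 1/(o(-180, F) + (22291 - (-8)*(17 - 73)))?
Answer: 21843/477116875 - I*√226/477116875 ≈ 4.5781e-5 - 3.1509e-8*I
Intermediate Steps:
F = 5/91 ≈ 0.054945
1/(o(-180, F) + (22291 - (-8)*(17 - 73))) = 1/(√(-46 - 180) + (22291 - (-8)*(17 - 73))) = 1/(√(-226) + (22291 - (-8)*(-56))) = 1/(I*√226 + (22291 - 1*448)) = 1/(I*√226 + (22291 - 448)) = 1/(I*√226 + 21843) = 1/(21843 + I*√226)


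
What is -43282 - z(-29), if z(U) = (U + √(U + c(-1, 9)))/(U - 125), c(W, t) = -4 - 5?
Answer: -6665457/154 + I*√38/154 ≈ -43282.0 + 0.040029*I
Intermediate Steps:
c(W, t) = -9
z(U) = (U + √(-9 + U))/(-125 + U) (z(U) = (U + √(U - 9))/(U - 125) = (U + √(-9 + U))/(-125 + U))
-43282 - z(-29) = -43282 - (-29 + √(-9 - 29))/(-125 - 29) = -43282 - (-29 + √(-38))/(-154) = -43282 - (-1)*(-29 + I*√38)/154 = -43282 - (29/154 - I*√38/154) = -43282 + (-29/154 + I*√38/154) = -6665457/154 + I*√38/154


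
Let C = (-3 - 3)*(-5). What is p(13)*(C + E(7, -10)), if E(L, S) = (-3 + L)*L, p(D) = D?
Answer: 754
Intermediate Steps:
E(L, S) = L*(-3 + L)
C = 30 (C = -6*(-5) = 30)
p(13)*(C + E(7, -10)) = 13*(30 + 7*(-3 + 7)) = 13*(30 + 7*4) = 13*(30 + 28) = 13*58 = 754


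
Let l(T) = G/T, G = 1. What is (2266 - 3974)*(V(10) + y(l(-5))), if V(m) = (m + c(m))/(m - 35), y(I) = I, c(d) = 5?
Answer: 6832/5 ≈ 1366.4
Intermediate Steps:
l(T) = 1/T
V(m) = (5 + m)/(-35 + m) (V(m) = (m + 5)/(m - 35) = (5 + m)/(-35 + m))
(2266 - 3974)*(V(10) + y(l(-5))) = (2266 - 3974)*((5 + 10)/(-35 + 10) + 1/(-5)) = -1708*(15/(-25) - 1/5) = -1708*(-1/25*15 - 1/5) = -1708*(-3/5 - 1/5) = -1708*(-4/5) = 6832/5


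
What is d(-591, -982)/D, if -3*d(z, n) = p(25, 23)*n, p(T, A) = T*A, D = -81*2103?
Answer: -564650/511029 ≈ -1.1049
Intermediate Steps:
D = -170343
p(T, A) = A*T
d(z, n) = -575*n/3 (d(z, n) = -23*25*n/3 = -575*n/3)
d(-591, -982)/D = -575/3*(-982)/(-170343) = (564650/3)*(-1/170343) = -564650/511029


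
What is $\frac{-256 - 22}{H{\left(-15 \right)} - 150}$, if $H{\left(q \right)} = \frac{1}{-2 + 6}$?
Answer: $\frac{1112}{599} \approx 1.8564$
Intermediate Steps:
$H{\left(q \right)} = \frac{1}{4}$
$\frac{-256 - 22}{H{\left(-15 \right)} - 150} = \frac{-256 - 22}{\frac{1}{4} - 150} = - \frac{278}{- \frac{599}{4}} = \left(-278\right) \left(- \frac{4}{599}\right) = \frac{1112}{599}$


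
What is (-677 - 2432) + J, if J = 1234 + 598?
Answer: -1277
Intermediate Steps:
J = 1832
(-677 - 2432) + J = (-677 - 2432) + 1832 = -3109 + 1832 = -1277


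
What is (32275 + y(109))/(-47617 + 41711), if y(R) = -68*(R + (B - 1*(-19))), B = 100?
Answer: -16771/5906 ≈ -2.8397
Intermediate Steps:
y(R) = -8092 - 68*R (y(R) = -68*(R + (100 - 1*(-19))) = -68*(R + (100 + 19)) = -68*(R + 119) = -68*(119 + R) = -8092 - 68*R)
(32275 + y(109))/(-47617 + 41711) = (32275 + (-8092 - 68*109))/(-47617 + 41711) = (32275 + (-8092 - 7412))/(-5906) = (32275 - 15504)*(-1/5906) = 16771*(-1/5906) = -16771/5906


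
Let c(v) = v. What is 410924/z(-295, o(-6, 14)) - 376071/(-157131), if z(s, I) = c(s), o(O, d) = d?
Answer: -21485986033/15451215 ≈ -1390.6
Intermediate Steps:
z(s, I) = s
410924/z(-295, o(-6, 14)) - 376071/(-157131) = 410924/(-295) - 376071/(-157131) = 410924*(-1/295) - 376071*(-1/157131) = -410924/295 + 125357/52377 = -21485986033/15451215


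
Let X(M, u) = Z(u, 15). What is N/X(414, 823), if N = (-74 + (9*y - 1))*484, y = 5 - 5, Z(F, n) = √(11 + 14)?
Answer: -7260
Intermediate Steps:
Z(F, n) = 5 (Z(F, n) = √25 = 5)
X(M, u) = 5
y = 0
N = -36300 (N = (-74 + (9*0 - 1))*484 = (-74 + (0 - 1))*484 = (-74 - 1)*484 = -75*484 = -36300)
N/X(414, 823) = -36300/5 = -36300*⅕ = -7260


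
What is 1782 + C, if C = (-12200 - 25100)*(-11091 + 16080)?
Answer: -186087918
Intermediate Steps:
C = -186089700 (C = -37300*4989 = -186089700)
1782 + C = 1782 - 186089700 = -186087918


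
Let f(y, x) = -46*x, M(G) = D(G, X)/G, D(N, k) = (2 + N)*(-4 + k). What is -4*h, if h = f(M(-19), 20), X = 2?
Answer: 3680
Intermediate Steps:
D(N, k) = (-4 + k)*(2 + N)
M(G) = (-4 - 2*G)/G (M(G) = (-8 - 4*G + 2*2 + G*2)/G = (-8 - 4*G + 4 + 2*G)/G = (-4 - 2*G)/G)
h = -920 (h = -46*20 = -920)
-4*h = -4*(-920) = 3680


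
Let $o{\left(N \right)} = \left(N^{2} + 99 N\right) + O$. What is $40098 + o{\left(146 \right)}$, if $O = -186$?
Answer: $75682$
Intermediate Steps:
$o{\left(N \right)} = -186 + N^{2} + 99 N$ ($o{\left(N \right)} = \left(N^{2} + 99 N\right) - 186 = -186 + N^{2} + 99 N$)
$40098 + o{\left(146 \right)} = 40098 + \left(-186 + 146^{2} + 99 \cdot 146\right) = 40098 + \left(-186 + 21316 + 14454\right) = 40098 + 35584 = 75682$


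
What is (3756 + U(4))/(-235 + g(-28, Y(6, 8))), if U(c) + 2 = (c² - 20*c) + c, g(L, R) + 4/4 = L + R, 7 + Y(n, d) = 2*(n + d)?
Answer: -3694/243 ≈ -15.202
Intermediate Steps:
Y(n, d) = -7 + 2*d + 2*n (Y(n, d) = -7 + 2*(n + d) = -7 + 2*(d + n) = -7 + (2*d + 2*n) = -7 + 2*d + 2*n)
g(L, R) = -1 + L + R (g(L, R) = -1 + (L + R) = -1 + L + R)
U(c) = -2 + c² - 19*c (U(c) = -2 + ((c² - 20*c) + c) = -2 + (c² - 19*c) = -2 + c² - 19*c)
(3756 + U(4))/(-235 + g(-28, Y(6, 8))) = (3756 + (-2 + 4² - 19*4))/(-235 + (-1 - 28 + (-7 + 2*8 + 2*6))) = (3756 + (-2 + 16 - 76))/(-235 + (-1 - 28 + (-7 + 16 + 12))) = (3756 - 62)/(-235 + (-1 - 28 + 21)) = 3694/(-235 - 8) = 3694/(-243) = 3694*(-1/243) = -3694/243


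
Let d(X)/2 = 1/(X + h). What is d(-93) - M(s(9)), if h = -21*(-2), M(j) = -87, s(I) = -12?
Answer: 4435/51 ≈ 86.961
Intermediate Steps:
h = 42
d(X) = 2/(42 + X) (d(X) = 2/(X + 42) = 2/(42 + X))
d(-93) - M(s(9)) = 2/(42 - 93) - 1*(-87) = 2/(-51) + 87 = 2*(-1/51) + 87 = -2/51 + 87 = 4435/51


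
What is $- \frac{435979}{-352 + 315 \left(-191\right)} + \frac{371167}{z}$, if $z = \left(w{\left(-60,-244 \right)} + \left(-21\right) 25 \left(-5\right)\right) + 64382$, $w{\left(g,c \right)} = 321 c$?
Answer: $- \frac{17527938996}{684870889} \approx -25.593$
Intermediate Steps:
$z = -11317$ ($z = \left(321 \left(-244\right) + \left(-21\right) 25 \left(-5\right)\right) + 64382 = \left(-78324 - -2625\right) + 64382 = \left(-78324 + 2625\right) + 64382 = -75699 + 64382 = -11317$)
$- \frac{435979}{-352 + 315 \left(-191\right)} + \frac{371167}{z} = - \frac{435979}{-352 + 315 \left(-191\right)} + \frac{371167}{-11317} = - \frac{435979}{-352 - 60165} + 371167 \left(- \frac{1}{11317}\right) = - \frac{435979}{-60517} - \frac{371167}{11317} = \left(-435979\right) \left(- \frac{1}{60517}\right) - \frac{371167}{11317} = \frac{435979}{60517} - \frac{371167}{11317} = - \frac{17527938996}{684870889}$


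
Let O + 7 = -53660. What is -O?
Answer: 53667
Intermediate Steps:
O = -53667 (O = -7 - 53660 = -53667)
-O = -1*(-53667) = 53667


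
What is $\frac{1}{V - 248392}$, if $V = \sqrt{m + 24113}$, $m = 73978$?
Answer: $- \frac{248392}{61698487573} - \frac{9 \sqrt{1211}}{61698487573} \approx -4.031 \cdot 10^{-6}$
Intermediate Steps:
$V = 9 \sqrt{1211}$ ($V = \sqrt{73978 + 24113} = \sqrt{98091} = 9 \sqrt{1211} \approx 313.19$)
$\frac{1}{V - 248392} = \frac{1}{9 \sqrt{1211} - 248392} = \frac{1}{-248392 + 9 \sqrt{1211}}$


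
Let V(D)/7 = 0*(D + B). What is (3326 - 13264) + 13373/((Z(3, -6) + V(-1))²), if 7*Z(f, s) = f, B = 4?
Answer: 565835/9 ≈ 62871.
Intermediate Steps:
Z(f, s) = f/7
V(D) = 0 (V(D) = 7*(0*(D + 4)) = 7*(0*(4 + D)) = 7*0 = 0)
(3326 - 13264) + 13373/((Z(3, -6) + V(-1))²) = (3326 - 13264) + 13373/(((⅐)*3 + 0)²) = -9938 + 13373/((3/7 + 0)²) = -9938 + 13373/((3/7)²) = -9938 + 13373/(9/49) = -9938 + 13373*(49/9) = -9938 + 655277/9 = 565835/9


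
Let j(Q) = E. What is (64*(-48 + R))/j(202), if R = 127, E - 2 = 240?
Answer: 2528/121 ≈ 20.893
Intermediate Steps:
E = 242 (E = 2 + 240 = 242)
j(Q) = 242
(64*(-48 + R))/j(202) = (64*(-48 + 127))/242 = (64*79)*(1/242) = 5056*(1/242) = 2528/121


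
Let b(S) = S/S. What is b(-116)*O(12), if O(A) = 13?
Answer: 13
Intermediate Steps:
b(S) = 1
b(-116)*O(12) = 1*13 = 13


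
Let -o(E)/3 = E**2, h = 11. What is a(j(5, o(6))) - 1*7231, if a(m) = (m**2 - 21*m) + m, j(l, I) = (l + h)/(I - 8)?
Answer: -6078935/841 ≈ -7228.2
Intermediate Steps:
o(E) = -3*E**2
j(l, I) = (11 + l)/(-8 + I) (j(l, I) = (l + 11)/(I - 8) = (11 + l)/(-8 + I))
a(m) = m**2 - 20*m
a(j(5, o(6))) - 1*7231 = ((11 + 5)/(-8 - 3*6**2))*(-20 + (11 + 5)/(-8 - 3*6**2)) - 1*7231 = (16/(-8 - 3*36))*(-20 + 16/(-8 - 3*36)) - 7231 = (16/(-8 - 108))*(-20 + 16/(-8 - 108)) - 7231 = (16/(-116))*(-20 + 16/(-116)) - 7231 = (-1/116*16)*(-20 - 1/116*16) - 7231 = -4*(-20 - 4/29)/29 - 7231 = -4/29*(-584/29) - 7231 = 2336/841 - 7231 = -6078935/841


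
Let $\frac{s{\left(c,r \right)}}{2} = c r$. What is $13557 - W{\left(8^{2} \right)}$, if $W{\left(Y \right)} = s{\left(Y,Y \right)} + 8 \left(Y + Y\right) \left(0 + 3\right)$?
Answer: $2293$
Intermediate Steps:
$s{\left(c,r \right)} = 2 c r$
$W{\left(Y \right)} = 2 Y^{2} + 48 Y$ ($W{\left(Y \right)} = 2 Y Y + 8 \left(Y + Y\right) \left(0 + 3\right) = 2 Y^{2} + 8 \cdot 2 Y 3 = 2 Y^{2} + 8 \cdot 6 Y = 2 Y^{2} + 48 Y$)
$13557 - W{\left(8^{2} \right)} = 13557 - 2 \cdot 8^{2} \left(24 + 8^{2}\right) = 13557 - 2 \cdot 64 \left(24 + 64\right) = 13557 - 2 \cdot 64 \cdot 88 = 13557 - 11264 = 2293$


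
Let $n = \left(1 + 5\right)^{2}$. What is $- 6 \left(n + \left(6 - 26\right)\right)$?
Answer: $-96$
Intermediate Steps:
$n = 36$ ($n = 6^{2} = 36$)
$- 6 \left(n + \left(6 - 26\right)\right) = - 6 \left(36 + \left(6 - 26\right)\right) = - 6 \left(36 - 20\right) = \left(-6\right) 16 = -96$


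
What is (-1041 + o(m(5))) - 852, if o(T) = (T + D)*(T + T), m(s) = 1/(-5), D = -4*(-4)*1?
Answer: -47483/25 ≈ -1899.3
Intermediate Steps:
D = 16 (D = 16*1 = 16)
m(s) = -1/5
o(T) = 2*T*(16 + T) (o(T) = (T + 16)*(T + T) = (16 + T)*(2*T) = 2*T*(16 + T))
(-1041 + o(m(5))) - 852 = (-1041 + 2*(-1/5)*(16 - 1/5)) - 852 = (-1041 + 2*(-1/5)*(79/5)) - 852 = (-1041 - 158/25) - 852 = -26183/25 - 852 = -47483/25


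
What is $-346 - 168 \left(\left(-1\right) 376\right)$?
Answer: $62822$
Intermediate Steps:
$-346 - 168 \left(\left(-1\right) 376\right) = -346 - -63168 = -346 + 63168 = 62822$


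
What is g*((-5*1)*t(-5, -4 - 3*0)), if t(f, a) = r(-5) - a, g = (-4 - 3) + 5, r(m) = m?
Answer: -10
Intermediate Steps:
g = -2 (g = -7 + 5 = -2)
t(f, a) = -5 - a
g*((-5*1)*t(-5, -4 - 3*0)) = -2*(-5*1)*(-5 - (-4 - 3*0)) = -(-10)*(-5 - (-4 + 0)) = -(-10)*(-5 - 1*(-4)) = -(-10)*(-5 + 4) = -(-10)*(-1) = -2*5 = -10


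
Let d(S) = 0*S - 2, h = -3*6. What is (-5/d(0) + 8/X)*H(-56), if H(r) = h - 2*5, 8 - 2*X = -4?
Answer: -322/3 ≈ -107.33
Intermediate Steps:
X = 6 (X = 4 - 1/2*(-4) = 4 + 2 = 6)
h = -18
H(r) = -28 (H(r) = -18 - 2*5 = -18 - 10 = -28)
d(S) = -2 (d(S) = 0 - 2 = -2)
(-5/d(0) + 8/X)*H(-56) = (-5/(-2) + 8/6)*(-28) = (-5*(-1/2) + 8*(1/6))*(-28) = (5/2 + 4/3)*(-28) = (23/6)*(-28) = -322/3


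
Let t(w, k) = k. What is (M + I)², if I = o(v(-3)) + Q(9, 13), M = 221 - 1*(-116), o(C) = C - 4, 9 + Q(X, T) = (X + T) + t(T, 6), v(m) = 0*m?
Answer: 123904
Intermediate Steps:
v(m) = 0
Q(X, T) = -3 + T + X (Q(X, T) = -9 + ((X + T) + 6) = -9 + ((T + X) + 6) = -9 + (6 + T + X) = -3 + T + X)
o(C) = -4 + C
M = 337 (M = 221 + 116 = 337)
I = 15 (I = (-4 + 0) + (-3 + 13 + 9) = -4 + 19 = 15)
(M + I)² = (337 + 15)² = 352² = 123904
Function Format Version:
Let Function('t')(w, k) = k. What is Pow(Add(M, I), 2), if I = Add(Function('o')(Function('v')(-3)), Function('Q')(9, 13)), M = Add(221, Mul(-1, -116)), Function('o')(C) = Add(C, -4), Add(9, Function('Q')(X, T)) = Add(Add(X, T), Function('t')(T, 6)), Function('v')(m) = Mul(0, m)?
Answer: 123904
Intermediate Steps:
Function('v')(m) = 0
Function('Q')(X, T) = Add(-3, T, X) (Function('Q')(X, T) = Add(-9, Add(Add(X, T), 6)) = Add(-9, Add(Add(T, X), 6)) = Add(-9, Add(6, T, X)) = Add(-3, T, X))
Function('o')(C) = Add(-4, C)
M = 337 (M = Add(221, 116) = 337)
I = 15 (I = Add(Add(-4, 0), Add(-3, 13, 9)) = Add(-4, 19) = 15)
Pow(Add(M, I), 2) = Pow(Add(337, 15), 2) = Pow(352, 2) = 123904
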